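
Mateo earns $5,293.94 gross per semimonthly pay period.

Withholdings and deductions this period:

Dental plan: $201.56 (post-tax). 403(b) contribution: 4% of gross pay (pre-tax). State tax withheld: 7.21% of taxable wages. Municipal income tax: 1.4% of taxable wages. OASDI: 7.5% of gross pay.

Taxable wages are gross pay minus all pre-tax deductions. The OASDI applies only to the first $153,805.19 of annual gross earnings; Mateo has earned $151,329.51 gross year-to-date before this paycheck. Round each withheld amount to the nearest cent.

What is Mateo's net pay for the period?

$4,257.36

403(b) contribution: $5,293.94 × 0.04 = $211.76
Taxable wages = $5,293.94 − $211.76 = $5,082.18
Municipal income tax: $5,082.18 × 0.014 = $71.15
State tax withheld: $5,082.18 × 0.0721 = $366.43
OASDI: only $153,805.19 − $151,329.51 = $2,475.68 of this check is subject → $2,475.68 × 0.075 = $185.68
Dental plan: $201.56
Total deductions = $211.76 + $71.15 + $366.43 + $185.68 + $201.56 = $1,036.58
Net pay = $5,293.94 − $1,036.58 = $4,257.36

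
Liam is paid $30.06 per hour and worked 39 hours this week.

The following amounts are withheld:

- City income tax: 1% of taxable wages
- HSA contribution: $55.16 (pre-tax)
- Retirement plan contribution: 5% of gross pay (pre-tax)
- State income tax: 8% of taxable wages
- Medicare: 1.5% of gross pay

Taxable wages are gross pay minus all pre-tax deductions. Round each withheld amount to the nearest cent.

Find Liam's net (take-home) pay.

Gross pay: 39 × $30.06 = $1172.34
Retirement plan contribution: $1172.34 × 0.05 = $58.62
HSA contribution: $55.16
Pre-tax total = $58.62 + $55.16 = $113.78
Taxable wages = $1172.34 − $113.78 = $1058.56
State income tax: $1058.56 × 0.08 = $84.68
City income tax: $1058.56 × 0.01 = $10.59
Medicare: $1172.34 × 0.015 = $17.59
Total deductions = $58.62 + $55.16 + $84.68 + $10.59 + $17.59 = $226.64
Net pay = $1172.34 − $226.64 = $945.70

$945.70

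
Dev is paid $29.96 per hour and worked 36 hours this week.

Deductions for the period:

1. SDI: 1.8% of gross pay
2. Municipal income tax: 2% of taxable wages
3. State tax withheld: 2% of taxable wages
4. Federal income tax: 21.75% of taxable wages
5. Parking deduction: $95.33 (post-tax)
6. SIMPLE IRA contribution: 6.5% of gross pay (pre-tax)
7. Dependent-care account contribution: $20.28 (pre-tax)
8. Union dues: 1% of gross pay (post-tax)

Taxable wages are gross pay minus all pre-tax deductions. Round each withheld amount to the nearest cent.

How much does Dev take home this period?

Gross pay: 36 × $29.96 = $1,078.56
Dependent-care account contribution: $20.28
SIMPLE IRA contribution: $1,078.56 × 0.065 = $70.11
Pre-tax total = $20.28 + $70.11 = $90.39
Taxable wages = $1,078.56 − $90.39 = $988.17
Federal income tax: $988.17 × 0.2175 = $214.93
Municipal income tax: $988.17 × 0.02 = $19.76
State tax withheld: $988.17 × 0.02 = $19.76
SDI: $1,078.56 × 0.018 = $19.41
Union dues: $1,078.56 × 0.01 = $10.79
Parking deduction: $95.33
Total deductions = $20.28 + $70.11 + $214.93 + $19.76 + $19.76 + $19.41 + $10.79 + $95.33 = $470.37
Net pay = $1,078.56 − $470.37 = $608.19

$608.19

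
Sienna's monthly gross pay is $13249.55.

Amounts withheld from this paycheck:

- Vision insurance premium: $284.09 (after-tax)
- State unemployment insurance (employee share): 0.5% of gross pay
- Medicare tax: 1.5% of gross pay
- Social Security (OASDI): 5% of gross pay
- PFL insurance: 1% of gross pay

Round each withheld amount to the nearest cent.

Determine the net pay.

$11905.49

Medicare tax: $13249.55 × 0.015 = $198.74
Social Security (OASDI): $13249.55 × 0.05 = $662.48
PFL insurance: $13249.55 × 0.01 = $132.50
State unemployment insurance (employee share): $13249.55 × 0.005 = $66.25
Vision insurance premium: $284.09
Total deductions = $198.74 + $662.48 + $132.50 + $66.25 + $284.09 = $1344.06
Net pay = $13249.55 − $1344.06 = $11905.49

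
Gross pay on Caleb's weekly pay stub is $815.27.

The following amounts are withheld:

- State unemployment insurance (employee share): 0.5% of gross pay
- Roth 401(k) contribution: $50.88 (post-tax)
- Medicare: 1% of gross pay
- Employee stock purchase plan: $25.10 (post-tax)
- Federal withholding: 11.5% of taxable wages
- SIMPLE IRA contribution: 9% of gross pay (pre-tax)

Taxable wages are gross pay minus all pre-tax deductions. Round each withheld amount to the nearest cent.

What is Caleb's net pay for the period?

SIMPLE IRA contribution: $815.27 × 0.09 = $73.37
Taxable wages = $815.27 − $73.37 = $741.90
Federal withholding: $741.90 × 0.115 = $85.32
Medicare: $815.27 × 0.01 = $8.15
State unemployment insurance (employee share): $815.27 × 0.005 = $4.08
Roth 401(k) contribution: $50.88
Employee stock purchase plan: $25.10
Total deductions = $73.37 + $85.32 + $8.15 + $4.08 + $50.88 + $25.10 = $246.90
Net pay = $815.27 − $246.90 = $568.37

$568.37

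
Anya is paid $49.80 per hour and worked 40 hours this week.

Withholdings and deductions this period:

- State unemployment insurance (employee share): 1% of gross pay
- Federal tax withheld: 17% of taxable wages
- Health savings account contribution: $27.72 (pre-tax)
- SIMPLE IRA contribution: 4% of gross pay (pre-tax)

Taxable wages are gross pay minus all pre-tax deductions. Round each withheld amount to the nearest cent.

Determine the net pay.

Gross pay: 40 × $49.80 = $1,992.00
Health savings account contribution: $27.72
SIMPLE IRA contribution: $1,992.00 × 0.04 = $79.68
Pre-tax total = $27.72 + $79.68 = $107.40
Taxable wages = $1,992.00 − $107.40 = $1,884.60
Federal tax withheld: $1,884.60 × 0.17 = $320.38
State unemployment insurance (employee share): $1,992.00 × 0.01 = $19.92
Total deductions = $27.72 + $79.68 + $320.38 + $19.92 = $447.70
Net pay = $1,992.00 − $447.70 = $1,544.30

$1,544.30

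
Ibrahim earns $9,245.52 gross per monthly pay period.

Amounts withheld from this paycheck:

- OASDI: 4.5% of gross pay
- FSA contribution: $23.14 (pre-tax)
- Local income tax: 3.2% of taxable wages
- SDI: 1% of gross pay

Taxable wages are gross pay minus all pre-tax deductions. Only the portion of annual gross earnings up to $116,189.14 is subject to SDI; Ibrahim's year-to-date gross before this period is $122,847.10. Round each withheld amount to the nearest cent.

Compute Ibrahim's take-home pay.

FSA contribution: $23.14
Taxable wages = $9,245.52 − $23.14 = $9,222.38
Local income tax: $9,222.38 × 0.032 = $295.12
OASDI: $9,245.52 × 0.045 = $416.05
SDI: annual cap $116,189.14 already reached (YTD $122,847.10), so $0.00
Total deductions = $23.14 + $295.12 + $416.05 + $0.00 = $734.31
Net pay = $9,245.52 − $734.31 = $8,511.21

$8,511.21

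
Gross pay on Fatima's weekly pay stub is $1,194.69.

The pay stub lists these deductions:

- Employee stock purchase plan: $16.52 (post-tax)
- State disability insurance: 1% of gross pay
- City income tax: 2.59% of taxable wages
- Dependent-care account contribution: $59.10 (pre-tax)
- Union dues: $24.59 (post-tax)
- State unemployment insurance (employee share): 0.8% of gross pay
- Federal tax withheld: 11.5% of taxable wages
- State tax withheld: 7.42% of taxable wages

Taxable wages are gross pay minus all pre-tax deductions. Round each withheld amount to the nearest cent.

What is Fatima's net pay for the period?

$828.71

Dependent-care account contribution: $59.10
Taxable wages = $1,194.69 − $59.10 = $1,135.59
City income tax: $1,135.59 × 0.0259 = $29.41
Federal tax withheld: $1,135.59 × 0.115 = $130.59
State tax withheld: $1,135.59 × 0.0742 = $84.26
State disability insurance: $1,194.69 × 0.01 = $11.95
State unemployment insurance (employee share): $1,194.69 × 0.008 = $9.56
Employee stock purchase plan: $16.52
Union dues: $24.59
Total deductions = $59.10 + $29.41 + $130.59 + $84.26 + $11.95 + $9.56 + $16.52 + $24.59 = $365.98
Net pay = $1,194.69 − $365.98 = $828.71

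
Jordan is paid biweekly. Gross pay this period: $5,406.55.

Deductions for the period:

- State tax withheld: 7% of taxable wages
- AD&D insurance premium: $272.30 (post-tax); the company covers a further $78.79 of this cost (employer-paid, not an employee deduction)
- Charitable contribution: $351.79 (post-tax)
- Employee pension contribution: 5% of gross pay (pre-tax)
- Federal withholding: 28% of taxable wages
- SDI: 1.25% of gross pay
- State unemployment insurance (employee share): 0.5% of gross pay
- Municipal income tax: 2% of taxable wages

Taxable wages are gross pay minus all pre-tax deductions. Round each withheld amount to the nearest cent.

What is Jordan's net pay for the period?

$2,517.12

Employee pension contribution: $5,406.55 × 0.05 = $270.33
Taxable wages = $5,406.55 − $270.33 = $5,136.22
Municipal income tax: $5,136.22 × 0.02 = $102.72
Federal withholding: $5,136.22 × 0.28 = $1,438.14
State tax withheld: $5,136.22 × 0.07 = $359.54
State unemployment insurance (employee share): $5,406.55 × 0.005 = $27.03
SDI: $5,406.55 × 0.0125 = $67.58
Charitable contribution: $351.79
AD&D insurance premium: $272.30
(Employer's $78.79 toward AD&D insurance premium is not withheld from the employee.)
Total deductions = $270.33 + $102.72 + $1,438.14 + $359.54 + $27.03 + $67.58 + $351.79 + $272.30 = $2,889.43
Net pay = $5,406.55 − $2,889.43 = $2,517.12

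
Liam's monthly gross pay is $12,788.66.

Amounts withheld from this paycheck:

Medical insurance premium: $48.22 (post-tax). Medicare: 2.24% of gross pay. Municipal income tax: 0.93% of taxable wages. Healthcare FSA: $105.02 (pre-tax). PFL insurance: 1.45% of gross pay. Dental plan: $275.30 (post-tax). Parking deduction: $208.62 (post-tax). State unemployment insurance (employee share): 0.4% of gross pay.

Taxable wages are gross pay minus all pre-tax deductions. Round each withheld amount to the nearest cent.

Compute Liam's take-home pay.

$11,510.48

Healthcare FSA: $105.02
Taxable wages = $12,788.66 − $105.02 = $12,683.64
Municipal income tax: $12,683.64 × 0.0093 = $117.96
State unemployment insurance (employee share): $12,788.66 × 0.004 = $51.15
Medicare: $12,788.66 × 0.0224 = $286.47
PFL insurance: $12,788.66 × 0.0145 = $185.44
Medical insurance premium: $48.22
Dental plan: $275.30
Parking deduction: $208.62
Total deductions = $105.02 + $117.96 + $51.15 + $286.47 + $185.44 + $48.22 + $275.30 + $208.62 = $1,278.18
Net pay = $12,788.66 − $1,278.18 = $11,510.48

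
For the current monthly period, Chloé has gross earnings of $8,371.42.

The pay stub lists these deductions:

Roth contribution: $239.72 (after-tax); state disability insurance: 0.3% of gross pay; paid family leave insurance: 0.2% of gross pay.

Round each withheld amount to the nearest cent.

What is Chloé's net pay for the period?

$8,089.85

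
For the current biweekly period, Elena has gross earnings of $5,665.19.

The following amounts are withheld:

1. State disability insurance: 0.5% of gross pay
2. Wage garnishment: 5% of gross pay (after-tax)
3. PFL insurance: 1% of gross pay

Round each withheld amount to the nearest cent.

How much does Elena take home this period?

$5,296.95

PFL insurance: $5,665.19 × 0.01 = $56.65
State disability insurance: $5,665.19 × 0.005 = $28.33
Wage garnishment: $5,665.19 × 0.05 = $283.26
Total deductions = $56.65 + $28.33 + $283.26 = $368.24
Net pay = $5,665.19 − $368.24 = $5,296.95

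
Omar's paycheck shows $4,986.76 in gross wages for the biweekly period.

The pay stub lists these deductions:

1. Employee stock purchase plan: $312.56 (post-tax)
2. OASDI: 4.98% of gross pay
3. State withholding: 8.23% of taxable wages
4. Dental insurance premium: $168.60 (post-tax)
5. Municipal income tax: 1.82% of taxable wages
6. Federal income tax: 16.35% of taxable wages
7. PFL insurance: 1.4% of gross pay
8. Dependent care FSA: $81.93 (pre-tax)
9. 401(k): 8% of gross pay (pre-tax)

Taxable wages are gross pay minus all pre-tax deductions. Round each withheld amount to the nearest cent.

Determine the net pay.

$2,517.03

Dependent care FSA: $81.93
401(k): $4,986.76 × 0.08 = $398.94
Pre-tax total = $81.93 + $398.94 = $480.87
Taxable wages = $4,986.76 − $480.87 = $4,505.89
State withholding: $4,505.89 × 0.0823 = $370.83
Municipal income tax: $4,505.89 × 0.0182 = $82.01
Federal income tax: $4,505.89 × 0.1635 = $736.71
OASDI: $4,986.76 × 0.0498 = $248.34
PFL insurance: $4,986.76 × 0.014 = $69.81
Employee stock purchase plan: $312.56
Dental insurance premium: $168.60
Total deductions = $81.93 + $398.94 + $370.83 + $82.01 + $736.71 + $248.34 + $69.81 + $312.56 + $168.60 = $2,469.73
Net pay = $4,986.76 − $2,469.73 = $2,517.03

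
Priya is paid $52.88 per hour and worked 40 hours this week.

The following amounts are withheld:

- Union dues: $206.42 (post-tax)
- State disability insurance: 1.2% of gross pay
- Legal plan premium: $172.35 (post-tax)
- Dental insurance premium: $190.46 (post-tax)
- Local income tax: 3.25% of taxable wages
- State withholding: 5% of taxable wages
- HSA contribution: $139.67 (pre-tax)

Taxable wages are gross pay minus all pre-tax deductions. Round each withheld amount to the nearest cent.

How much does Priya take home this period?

$1,217.94

Gross pay: 40 × $52.88 = $2,115.20
HSA contribution: $139.67
Taxable wages = $2,115.20 − $139.67 = $1,975.53
Local income tax: $1,975.53 × 0.0325 = $64.20
State withholding: $1,975.53 × 0.05 = $98.78
State disability insurance: $2,115.20 × 0.012 = $25.38
Dental insurance premium: $190.46
Legal plan premium: $172.35
Union dues: $206.42
Total deductions = $139.67 + $64.20 + $98.78 + $25.38 + $190.46 + $172.35 + $206.42 = $897.26
Net pay = $2,115.20 − $897.26 = $1,217.94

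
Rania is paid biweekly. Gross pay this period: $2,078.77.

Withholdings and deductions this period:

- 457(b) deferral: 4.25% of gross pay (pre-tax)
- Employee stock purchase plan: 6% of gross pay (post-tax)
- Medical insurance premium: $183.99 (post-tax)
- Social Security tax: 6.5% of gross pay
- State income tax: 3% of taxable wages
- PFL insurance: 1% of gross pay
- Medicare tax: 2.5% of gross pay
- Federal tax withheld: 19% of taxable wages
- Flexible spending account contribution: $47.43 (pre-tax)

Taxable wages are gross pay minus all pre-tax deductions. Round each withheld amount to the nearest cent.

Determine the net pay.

$998.93

457(b) deferral: $2,078.77 × 0.0425 = $88.35
Flexible spending account contribution: $47.43
Pre-tax total = $88.35 + $47.43 = $135.78
Taxable wages = $2,078.77 − $135.78 = $1,942.99
Federal tax withheld: $1,942.99 × 0.19 = $369.17
State income tax: $1,942.99 × 0.03 = $58.29
PFL insurance: $2,078.77 × 0.01 = $20.79
Medicare tax: $2,078.77 × 0.025 = $51.97
Social Security tax: $2,078.77 × 0.065 = $135.12
Employee stock purchase plan: $2,078.77 × 0.06 = $124.73
Medical insurance premium: $183.99
Total deductions = $88.35 + $47.43 + $369.17 + $58.29 + $20.79 + $51.97 + $135.12 + $124.73 + $183.99 = $1,079.84
Net pay = $2,078.77 − $1,079.84 = $998.93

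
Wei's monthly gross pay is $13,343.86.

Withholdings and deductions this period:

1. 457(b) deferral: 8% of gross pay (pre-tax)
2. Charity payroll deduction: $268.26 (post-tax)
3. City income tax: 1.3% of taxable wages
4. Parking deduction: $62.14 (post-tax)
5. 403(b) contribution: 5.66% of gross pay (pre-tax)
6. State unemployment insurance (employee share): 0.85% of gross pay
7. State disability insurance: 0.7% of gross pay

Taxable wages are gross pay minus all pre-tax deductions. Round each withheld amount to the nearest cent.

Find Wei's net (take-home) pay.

$10,834.09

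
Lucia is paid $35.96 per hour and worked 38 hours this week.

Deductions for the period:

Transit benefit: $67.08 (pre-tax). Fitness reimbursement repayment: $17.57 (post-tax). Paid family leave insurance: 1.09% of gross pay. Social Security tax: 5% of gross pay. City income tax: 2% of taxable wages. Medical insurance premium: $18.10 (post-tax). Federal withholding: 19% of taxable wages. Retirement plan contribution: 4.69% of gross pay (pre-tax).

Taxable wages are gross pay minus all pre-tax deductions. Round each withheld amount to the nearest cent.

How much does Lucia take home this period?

$857.01

Gross pay: 38 × $35.96 = $1,366.48
Retirement plan contribution: $1,366.48 × 0.0469 = $64.09
Transit benefit: $67.08
Pre-tax total = $64.09 + $67.08 = $131.17
Taxable wages = $1,366.48 − $131.17 = $1,235.31
Federal withholding: $1,235.31 × 0.19 = $234.71
City income tax: $1,235.31 × 0.02 = $24.71
Social Security tax: $1,366.48 × 0.05 = $68.32
Paid family leave insurance: $1,366.48 × 0.0109 = $14.89
Fitness reimbursement repayment: $17.57
Medical insurance premium: $18.10
Total deductions = $64.09 + $67.08 + $234.71 + $24.71 + $68.32 + $14.89 + $17.57 + $18.10 = $509.47
Net pay = $1,366.48 − $509.47 = $857.01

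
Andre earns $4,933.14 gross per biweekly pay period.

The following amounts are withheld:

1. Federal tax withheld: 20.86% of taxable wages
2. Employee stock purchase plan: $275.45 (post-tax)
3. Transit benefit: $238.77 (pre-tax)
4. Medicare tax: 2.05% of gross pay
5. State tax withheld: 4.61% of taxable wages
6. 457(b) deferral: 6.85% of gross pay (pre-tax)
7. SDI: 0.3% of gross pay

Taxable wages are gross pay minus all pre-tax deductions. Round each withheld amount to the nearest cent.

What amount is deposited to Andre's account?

$2,855.48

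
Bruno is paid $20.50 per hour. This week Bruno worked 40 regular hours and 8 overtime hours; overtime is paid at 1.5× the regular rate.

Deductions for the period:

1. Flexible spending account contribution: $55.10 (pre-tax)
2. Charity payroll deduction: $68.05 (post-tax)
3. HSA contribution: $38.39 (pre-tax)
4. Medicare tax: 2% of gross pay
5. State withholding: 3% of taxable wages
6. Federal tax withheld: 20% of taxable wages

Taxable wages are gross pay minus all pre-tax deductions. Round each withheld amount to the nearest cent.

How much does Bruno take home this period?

$659.46

Regular pay: 40 × $20.50 = $820.00
Overtime pay: 8 × $20.50 × 1.5 = $246.00
Gross pay = $820.00 + $246.00 = $1066.00
HSA contribution: $38.39
Flexible spending account contribution: $55.10
Pre-tax total = $38.39 + $55.10 = $93.49
Taxable wages = $1066.00 − $93.49 = $972.51
Federal tax withheld: $972.51 × 0.2 = $194.50
State withholding: $972.51 × 0.03 = $29.18
Medicare tax: $1066.00 × 0.02 = $21.32
Charity payroll deduction: $68.05
Total deductions = $38.39 + $55.10 + $194.50 + $29.18 + $21.32 + $68.05 = $406.54
Net pay = $1066.00 − $406.54 = $659.46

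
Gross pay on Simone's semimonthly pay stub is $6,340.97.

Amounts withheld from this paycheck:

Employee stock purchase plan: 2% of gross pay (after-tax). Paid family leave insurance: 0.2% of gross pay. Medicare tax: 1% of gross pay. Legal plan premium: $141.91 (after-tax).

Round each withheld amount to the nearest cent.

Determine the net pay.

$5,996.15

Medicare tax: $6,340.97 × 0.01 = $63.41
Paid family leave insurance: $6,340.97 × 0.002 = $12.68
Employee stock purchase plan: $6,340.97 × 0.02 = $126.82
Legal plan premium: $141.91
Total deductions = $63.41 + $12.68 + $126.82 + $141.91 = $344.82
Net pay = $6,340.97 − $344.82 = $5,996.15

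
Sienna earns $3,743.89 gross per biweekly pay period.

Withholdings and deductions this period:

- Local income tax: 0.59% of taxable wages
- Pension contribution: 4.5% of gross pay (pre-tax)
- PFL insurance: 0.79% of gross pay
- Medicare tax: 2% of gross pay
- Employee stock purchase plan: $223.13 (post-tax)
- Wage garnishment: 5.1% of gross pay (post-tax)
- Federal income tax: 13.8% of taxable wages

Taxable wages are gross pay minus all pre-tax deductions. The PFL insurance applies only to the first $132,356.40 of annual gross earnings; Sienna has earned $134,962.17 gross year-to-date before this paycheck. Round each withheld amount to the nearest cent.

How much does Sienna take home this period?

$2,571.96

Pension contribution: $3,743.89 × 0.045 = $168.48
Taxable wages = $3,743.89 − $168.48 = $3,575.41
Local income tax: $3,575.41 × 0.0059 = $21.09
Federal income tax: $3,575.41 × 0.138 = $493.41
PFL insurance: annual cap $132,356.40 already reached (YTD $134,962.17), so $0.00
Medicare tax: $3,743.89 × 0.02 = $74.88
Wage garnishment: $3,743.89 × 0.051 = $190.94
Employee stock purchase plan: $223.13
Total deductions = $168.48 + $21.09 + $493.41 + $0.00 + $74.88 + $190.94 + $223.13 = $1,171.93
Net pay = $3,743.89 − $1,171.93 = $2,571.96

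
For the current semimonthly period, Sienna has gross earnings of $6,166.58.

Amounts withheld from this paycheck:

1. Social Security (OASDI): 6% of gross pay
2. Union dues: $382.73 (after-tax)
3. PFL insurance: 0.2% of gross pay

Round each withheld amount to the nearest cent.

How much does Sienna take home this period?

PFL insurance: $6,166.58 × 0.002 = $12.33
Social Security (OASDI): $6,166.58 × 0.06 = $369.99
Union dues: $382.73
Total deductions = $12.33 + $369.99 + $382.73 = $765.05
Net pay = $6,166.58 − $765.05 = $5,401.53

$5,401.53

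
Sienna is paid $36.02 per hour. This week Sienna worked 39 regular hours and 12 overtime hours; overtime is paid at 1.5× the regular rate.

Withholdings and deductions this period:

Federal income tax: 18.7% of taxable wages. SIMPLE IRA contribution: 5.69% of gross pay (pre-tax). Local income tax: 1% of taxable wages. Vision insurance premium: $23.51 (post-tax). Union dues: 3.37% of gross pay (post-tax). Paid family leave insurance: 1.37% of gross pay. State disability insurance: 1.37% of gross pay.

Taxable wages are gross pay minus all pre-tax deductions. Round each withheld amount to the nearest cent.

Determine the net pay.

Regular pay: 39 × $36.02 = $1,404.78
Overtime pay: 12 × $36.02 × 1.5 = $648.36
Gross pay = $1,404.78 + $648.36 = $2,053.14
SIMPLE IRA contribution: $2,053.14 × 0.0569 = $116.82
Taxable wages = $2,053.14 − $116.82 = $1,936.32
Federal income tax: $1,936.32 × 0.187 = $362.09
Local income tax: $1,936.32 × 0.01 = $19.36
State disability insurance: $2,053.14 × 0.0137 = $28.13
Paid family leave insurance: $2,053.14 × 0.0137 = $28.13
Union dues: $2,053.14 × 0.0337 = $69.19
Vision insurance premium: $23.51
Total deductions = $116.82 + $362.09 + $19.36 + $28.13 + $28.13 + $69.19 + $23.51 = $647.23
Net pay = $2,053.14 − $647.23 = $1,405.91

$1,405.91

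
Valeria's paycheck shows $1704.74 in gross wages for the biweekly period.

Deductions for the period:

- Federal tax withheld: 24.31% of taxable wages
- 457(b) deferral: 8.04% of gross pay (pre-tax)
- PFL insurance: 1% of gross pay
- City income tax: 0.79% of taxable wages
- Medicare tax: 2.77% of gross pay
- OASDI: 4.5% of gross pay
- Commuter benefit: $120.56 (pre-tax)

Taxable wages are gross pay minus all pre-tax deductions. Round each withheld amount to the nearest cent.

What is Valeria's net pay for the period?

Commuter benefit: $120.56
457(b) deferral: $1704.74 × 0.0804 = $137.06
Pre-tax total = $120.56 + $137.06 = $257.62
Taxable wages = $1704.74 − $257.62 = $1447.12
Federal tax withheld: $1447.12 × 0.2431 = $351.79
City income tax: $1447.12 × 0.0079 = $11.43
PFL insurance: $1704.74 × 0.01 = $17.05
Medicare tax: $1704.74 × 0.0277 = $47.22
OASDI: $1704.74 × 0.045 = $76.71
Total deductions = $120.56 + $137.06 + $351.79 + $11.43 + $17.05 + $47.22 + $76.71 = $761.82
Net pay = $1704.74 − $761.82 = $942.92

$942.92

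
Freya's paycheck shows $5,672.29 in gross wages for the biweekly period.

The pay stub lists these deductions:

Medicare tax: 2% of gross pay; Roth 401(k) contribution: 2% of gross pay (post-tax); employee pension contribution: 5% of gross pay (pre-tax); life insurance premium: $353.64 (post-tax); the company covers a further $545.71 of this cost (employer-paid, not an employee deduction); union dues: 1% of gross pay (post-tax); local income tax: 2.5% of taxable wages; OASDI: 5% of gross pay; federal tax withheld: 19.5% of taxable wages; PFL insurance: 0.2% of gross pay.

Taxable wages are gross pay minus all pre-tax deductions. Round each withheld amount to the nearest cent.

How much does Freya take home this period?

$3,270.96

Employee pension contribution: $5,672.29 × 0.05 = $283.61
Taxable wages = $5,672.29 − $283.61 = $5,388.68
Federal tax withheld: $5,388.68 × 0.195 = $1,050.79
Local income tax: $5,388.68 × 0.025 = $134.72
OASDI: $5,672.29 × 0.05 = $283.61
Medicare tax: $5,672.29 × 0.02 = $113.45
PFL insurance: $5,672.29 × 0.002 = $11.34
Roth 401(k) contribution: $5,672.29 × 0.02 = $113.45
Union dues: $5,672.29 × 0.01 = $56.72
Life insurance premium: $353.64
(Employer's $545.71 toward life insurance premium is not withheld from the employee.)
Total deductions = $283.61 + $1,050.79 + $134.72 + $283.61 + $113.45 + $11.34 + $113.45 + $56.72 + $353.64 = $2,401.33
Net pay = $5,672.29 − $2,401.33 = $3,270.96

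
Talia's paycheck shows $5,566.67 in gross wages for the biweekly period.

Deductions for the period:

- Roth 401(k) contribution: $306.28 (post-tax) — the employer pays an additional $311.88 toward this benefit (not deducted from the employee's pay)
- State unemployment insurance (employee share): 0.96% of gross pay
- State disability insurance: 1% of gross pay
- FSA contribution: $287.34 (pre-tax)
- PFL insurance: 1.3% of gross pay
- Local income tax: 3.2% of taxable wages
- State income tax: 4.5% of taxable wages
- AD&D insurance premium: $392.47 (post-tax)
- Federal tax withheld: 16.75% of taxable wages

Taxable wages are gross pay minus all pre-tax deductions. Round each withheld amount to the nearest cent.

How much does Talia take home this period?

FSA contribution: $287.34
Taxable wages = $5,566.67 − $287.34 = $5,279.33
Local income tax: $5,279.33 × 0.032 = $168.94
Federal tax withheld: $5,279.33 × 0.1675 = $884.29
State income tax: $5,279.33 × 0.045 = $237.57
PFL insurance: $5,566.67 × 0.013 = $72.37
State unemployment insurance (employee share): $5,566.67 × 0.0096 = $53.44
State disability insurance: $5,566.67 × 0.01 = $55.67
AD&D insurance premium: $392.47
Roth 401(k) contribution: $306.28
(Employer's $311.88 toward Roth 401(k) contribution is not withheld from the employee.)
Total deductions = $287.34 + $168.94 + $884.29 + $237.57 + $72.37 + $53.44 + $55.67 + $392.47 + $306.28 = $2,458.37
Net pay = $5,566.67 − $2,458.37 = $3,108.30

$3,108.30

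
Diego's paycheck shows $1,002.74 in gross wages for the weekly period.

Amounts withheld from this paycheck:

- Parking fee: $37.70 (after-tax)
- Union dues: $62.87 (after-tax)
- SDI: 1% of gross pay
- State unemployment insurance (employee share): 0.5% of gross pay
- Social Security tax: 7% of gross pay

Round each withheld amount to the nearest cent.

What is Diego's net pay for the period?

SDI: $1,002.74 × 0.01 = $10.03
State unemployment insurance (employee share): $1,002.74 × 0.005 = $5.01
Social Security tax: $1,002.74 × 0.07 = $70.19
Union dues: $62.87
Parking fee: $37.70
Total deductions = $10.03 + $5.01 + $70.19 + $62.87 + $37.70 = $185.80
Net pay = $1,002.74 − $185.80 = $816.94

$816.94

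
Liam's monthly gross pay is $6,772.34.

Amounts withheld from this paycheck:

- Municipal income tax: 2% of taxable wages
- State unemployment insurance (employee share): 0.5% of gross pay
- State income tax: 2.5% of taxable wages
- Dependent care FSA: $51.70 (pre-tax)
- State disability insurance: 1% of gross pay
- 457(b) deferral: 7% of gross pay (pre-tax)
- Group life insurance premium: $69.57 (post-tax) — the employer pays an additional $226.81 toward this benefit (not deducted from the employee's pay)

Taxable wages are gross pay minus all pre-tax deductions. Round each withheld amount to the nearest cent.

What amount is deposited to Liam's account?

Dependent care FSA: $51.70
457(b) deferral: $6,772.34 × 0.07 = $474.06
Pre-tax total = $51.70 + $474.06 = $525.76
Taxable wages = $6,772.34 − $525.76 = $6,246.58
Municipal income tax: $6,246.58 × 0.02 = $124.93
State income tax: $6,246.58 × 0.025 = $156.16
State disability insurance: $6,772.34 × 0.01 = $67.72
State unemployment insurance (employee share): $6,772.34 × 0.005 = $33.86
Group life insurance premium: $69.57
(Employer's $226.81 toward group life insurance premium is not withheld from the employee.)
Total deductions = $51.70 + $474.06 + $124.93 + $156.16 + $67.72 + $33.86 + $69.57 = $978.00
Net pay = $6,772.34 − $978.00 = $5,794.34

$5,794.34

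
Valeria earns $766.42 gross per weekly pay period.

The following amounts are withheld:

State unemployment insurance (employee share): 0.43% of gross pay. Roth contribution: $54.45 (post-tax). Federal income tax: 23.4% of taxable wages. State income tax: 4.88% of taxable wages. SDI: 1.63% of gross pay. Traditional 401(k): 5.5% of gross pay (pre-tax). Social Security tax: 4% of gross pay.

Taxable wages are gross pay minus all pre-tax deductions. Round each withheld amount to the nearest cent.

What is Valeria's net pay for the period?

$418.55

Traditional 401(k): $766.42 × 0.055 = $42.15
Taxable wages = $766.42 − $42.15 = $724.27
Federal income tax: $724.27 × 0.234 = $169.48
State income tax: $724.27 × 0.0488 = $35.34
State unemployment insurance (employee share): $766.42 × 0.0043 = $3.30
Social Security tax: $766.42 × 0.04 = $30.66
SDI: $766.42 × 0.0163 = $12.49
Roth contribution: $54.45
Total deductions = $42.15 + $169.48 + $35.34 + $3.30 + $30.66 + $12.49 + $54.45 = $347.87
Net pay = $766.42 − $347.87 = $418.55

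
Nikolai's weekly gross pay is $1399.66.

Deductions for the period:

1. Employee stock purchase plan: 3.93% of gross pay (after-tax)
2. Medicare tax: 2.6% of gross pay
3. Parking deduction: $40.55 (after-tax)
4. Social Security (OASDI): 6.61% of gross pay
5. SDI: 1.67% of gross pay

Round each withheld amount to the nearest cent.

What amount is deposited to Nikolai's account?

$1151.82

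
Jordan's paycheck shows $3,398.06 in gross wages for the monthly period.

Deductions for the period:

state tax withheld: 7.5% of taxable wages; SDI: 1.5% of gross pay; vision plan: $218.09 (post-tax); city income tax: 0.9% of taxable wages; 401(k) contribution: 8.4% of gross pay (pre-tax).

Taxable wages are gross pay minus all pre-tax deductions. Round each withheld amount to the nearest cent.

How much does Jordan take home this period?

$2,582.10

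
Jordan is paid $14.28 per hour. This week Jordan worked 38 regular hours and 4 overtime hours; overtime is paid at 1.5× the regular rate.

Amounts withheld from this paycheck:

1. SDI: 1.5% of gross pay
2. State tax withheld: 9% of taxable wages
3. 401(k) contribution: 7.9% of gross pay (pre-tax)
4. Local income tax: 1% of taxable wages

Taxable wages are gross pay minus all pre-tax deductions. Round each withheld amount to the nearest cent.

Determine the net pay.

Regular pay: 38 × $14.28 = $542.64
Overtime pay: 4 × $14.28 × 1.5 = $85.68
Gross pay = $542.64 + $85.68 = $628.32
401(k) contribution: $628.32 × 0.079 = $49.64
Taxable wages = $628.32 − $49.64 = $578.68
State tax withheld: $578.68 × 0.09 = $52.08
Local income tax: $578.68 × 0.01 = $5.79
SDI: $628.32 × 0.015 = $9.42
Total deductions = $49.64 + $52.08 + $5.79 + $9.42 = $116.93
Net pay = $628.32 − $116.93 = $511.39

$511.39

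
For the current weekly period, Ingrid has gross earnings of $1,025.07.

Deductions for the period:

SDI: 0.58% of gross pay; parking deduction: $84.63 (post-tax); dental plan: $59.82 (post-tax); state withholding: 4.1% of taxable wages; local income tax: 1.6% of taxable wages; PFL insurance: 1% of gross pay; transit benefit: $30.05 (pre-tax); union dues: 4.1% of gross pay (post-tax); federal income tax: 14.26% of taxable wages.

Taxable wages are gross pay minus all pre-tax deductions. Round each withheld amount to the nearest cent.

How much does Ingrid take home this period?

$593.73

Transit benefit: $30.05
Taxable wages = $1,025.07 − $30.05 = $995.02
State withholding: $995.02 × 0.041 = $40.80
Local income tax: $995.02 × 0.016 = $15.92
Federal income tax: $995.02 × 0.1426 = $141.89
PFL insurance: $1,025.07 × 0.01 = $10.25
SDI: $1,025.07 × 0.0058 = $5.95
Dental plan: $59.82
Union dues: $1,025.07 × 0.041 = $42.03
Parking deduction: $84.63
Total deductions = $30.05 + $40.80 + $15.92 + $141.89 + $10.25 + $5.95 + $59.82 + $42.03 + $84.63 = $431.34
Net pay = $1,025.07 − $431.34 = $593.73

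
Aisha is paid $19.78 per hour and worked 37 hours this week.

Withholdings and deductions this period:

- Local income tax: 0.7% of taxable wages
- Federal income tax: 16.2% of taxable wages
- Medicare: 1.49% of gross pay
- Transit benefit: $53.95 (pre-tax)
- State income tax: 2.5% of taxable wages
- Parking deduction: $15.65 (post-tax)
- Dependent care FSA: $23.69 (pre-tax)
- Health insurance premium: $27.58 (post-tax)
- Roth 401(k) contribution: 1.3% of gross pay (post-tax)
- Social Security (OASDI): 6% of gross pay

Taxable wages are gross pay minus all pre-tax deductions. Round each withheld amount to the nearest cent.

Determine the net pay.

Gross pay: 37 × $19.78 = $731.86
Dependent care FSA: $23.69
Transit benefit: $53.95
Pre-tax total = $23.69 + $53.95 = $77.64
Taxable wages = $731.86 − $77.64 = $654.22
Local income tax: $654.22 × 0.007 = $4.58
Federal income tax: $654.22 × 0.162 = $105.98
State income tax: $654.22 × 0.025 = $16.36
Social Security (OASDI): $731.86 × 0.06 = $43.91
Medicare: $731.86 × 0.0149 = $10.90
Roth 401(k) contribution: $731.86 × 0.013 = $9.51
Health insurance premium: $27.58
Parking deduction: $15.65
Total deductions = $23.69 + $53.95 + $4.58 + $105.98 + $16.36 + $43.91 + $10.90 + $9.51 + $27.58 + $15.65 = $312.11
Net pay = $731.86 − $312.11 = $419.75

$419.75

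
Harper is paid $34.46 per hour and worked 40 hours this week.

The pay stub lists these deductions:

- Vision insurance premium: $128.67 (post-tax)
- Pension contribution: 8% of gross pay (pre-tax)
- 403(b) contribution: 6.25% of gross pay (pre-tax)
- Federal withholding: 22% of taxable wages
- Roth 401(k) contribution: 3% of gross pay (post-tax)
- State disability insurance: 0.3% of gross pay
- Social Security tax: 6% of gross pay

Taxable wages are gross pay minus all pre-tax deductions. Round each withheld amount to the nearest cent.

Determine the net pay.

Gross pay: 40 × $34.46 = $1,378.40
Pension contribution: $1,378.40 × 0.08 = $110.27
403(b) contribution: $1,378.40 × 0.0625 = $86.15
Pre-tax total = $110.27 + $86.15 = $196.42
Taxable wages = $1,378.40 − $196.42 = $1,181.98
Federal withholding: $1,181.98 × 0.22 = $260.04
Social Security tax: $1,378.40 × 0.06 = $82.70
State disability insurance: $1,378.40 × 0.003 = $4.14
Roth 401(k) contribution: $1,378.40 × 0.03 = $41.35
Vision insurance premium: $128.67
Total deductions = $110.27 + $86.15 + $260.04 + $82.70 + $4.14 + $41.35 + $128.67 = $713.32
Net pay = $1,378.40 − $713.32 = $665.08

$665.08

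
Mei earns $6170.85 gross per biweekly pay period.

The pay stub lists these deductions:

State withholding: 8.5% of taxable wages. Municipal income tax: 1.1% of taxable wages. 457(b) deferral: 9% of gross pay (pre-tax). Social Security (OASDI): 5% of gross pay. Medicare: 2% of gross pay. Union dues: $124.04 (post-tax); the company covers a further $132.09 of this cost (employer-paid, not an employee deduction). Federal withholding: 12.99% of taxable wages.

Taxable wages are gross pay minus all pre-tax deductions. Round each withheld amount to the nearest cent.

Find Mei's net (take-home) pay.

$3790.94

457(b) deferral: $6170.85 × 0.09 = $555.38
Taxable wages = $6170.85 − $555.38 = $5615.47
Municipal income tax: $5615.47 × 0.011 = $61.77
State withholding: $5615.47 × 0.085 = $477.31
Federal withholding: $5615.47 × 0.1299 = $729.45
Medicare: $6170.85 × 0.02 = $123.42
Social Security (OASDI): $6170.85 × 0.05 = $308.54
Union dues: $124.04
(Employer's $132.09 toward union dues is not withheld from the employee.)
Total deductions = $555.38 + $61.77 + $477.31 + $729.45 + $123.42 + $308.54 + $124.04 = $2379.91
Net pay = $6170.85 − $2379.91 = $3790.94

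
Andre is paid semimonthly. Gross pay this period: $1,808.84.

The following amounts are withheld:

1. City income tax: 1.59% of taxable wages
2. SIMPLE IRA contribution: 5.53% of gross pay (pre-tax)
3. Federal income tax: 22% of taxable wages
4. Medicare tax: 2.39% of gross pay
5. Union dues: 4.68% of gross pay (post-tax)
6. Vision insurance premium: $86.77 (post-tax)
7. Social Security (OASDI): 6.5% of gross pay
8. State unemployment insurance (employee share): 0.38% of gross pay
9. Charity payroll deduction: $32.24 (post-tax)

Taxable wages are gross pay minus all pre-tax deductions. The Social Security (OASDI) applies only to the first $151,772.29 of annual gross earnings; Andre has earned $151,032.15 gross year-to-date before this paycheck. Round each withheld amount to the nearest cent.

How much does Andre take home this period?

$1,003.83

SIMPLE IRA contribution: $1,808.84 × 0.0553 = $100.03
Taxable wages = $1,808.84 − $100.03 = $1,708.81
Federal income tax: $1,708.81 × 0.22 = $375.94
City income tax: $1,708.81 × 0.0159 = $27.17
State unemployment insurance (employee share): $1,808.84 × 0.0038 = $6.87
Medicare tax: $1,808.84 × 0.0239 = $43.23
Social Security (OASDI): only $151,772.29 − $151,032.15 = $740.14 of this check is subject → $740.14 × 0.065 = $48.11
Union dues: $1,808.84 × 0.0468 = $84.65
Vision insurance premium: $86.77
Charity payroll deduction: $32.24
Total deductions = $100.03 + $375.94 + $27.17 + $6.87 + $43.23 + $48.11 + $84.65 + $86.77 + $32.24 = $805.01
Net pay = $1,808.84 − $805.01 = $1,003.83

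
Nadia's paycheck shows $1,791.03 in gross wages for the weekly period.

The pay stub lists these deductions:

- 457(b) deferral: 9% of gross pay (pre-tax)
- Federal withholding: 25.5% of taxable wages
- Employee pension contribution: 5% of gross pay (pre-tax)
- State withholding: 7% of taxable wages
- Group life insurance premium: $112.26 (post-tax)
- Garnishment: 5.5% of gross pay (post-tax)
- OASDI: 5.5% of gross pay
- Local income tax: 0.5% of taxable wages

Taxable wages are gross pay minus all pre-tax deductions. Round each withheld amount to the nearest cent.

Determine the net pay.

Employee pension contribution: $1,791.03 × 0.05 = $89.55
457(b) deferral: $1,791.03 × 0.09 = $161.19
Pre-tax total = $89.55 + $161.19 = $250.74
Taxable wages = $1,791.03 − $250.74 = $1,540.29
Local income tax: $1,540.29 × 0.005 = $7.70
State withholding: $1,540.29 × 0.07 = $107.82
Federal withholding: $1,540.29 × 0.255 = $392.77
OASDI: $1,791.03 × 0.055 = $98.51
Garnishment: $1,791.03 × 0.055 = $98.51
Group life insurance premium: $112.26
Total deductions = $89.55 + $161.19 + $7.70 + $107.82 + $392.77 + $98.51 + $98.51 + $112.26 = $1,068.31
Net pay = $1,791.03 − $1,068.31 = $722.72

$722.72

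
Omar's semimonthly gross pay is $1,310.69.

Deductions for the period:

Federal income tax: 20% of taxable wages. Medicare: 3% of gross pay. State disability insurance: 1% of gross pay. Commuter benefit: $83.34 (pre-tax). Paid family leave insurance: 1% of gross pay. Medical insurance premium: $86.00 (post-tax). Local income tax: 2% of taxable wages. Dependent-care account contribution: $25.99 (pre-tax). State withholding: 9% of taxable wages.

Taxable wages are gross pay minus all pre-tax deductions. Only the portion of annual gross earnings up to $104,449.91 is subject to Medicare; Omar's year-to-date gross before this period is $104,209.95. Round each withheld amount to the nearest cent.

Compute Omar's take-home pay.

$709.52

Dependent-care account contribution: $25.99
Commuter benefit: $83.34
Pre-tax total = $25.99 + $83.34 = $109.33
Taxable wages = $1,310.69 − $109.33 = $1,201.36
Local income tax: $1,201.36 × 0.02 = $24.03
State withholding: $1,201.36 × 0.09 = $108.12
Federal income tax: $1,201.36 × 0.2 = $240.27
State disability insurance: $1,310.69 × 0.01 = $13.11
Medicare: only $104,449.91 − $104,209.95 = $239.96 of this check is subject → $239.96 × 0.03 = $7.20
Paid family leave insurance: $1,310.69 × 0.01 = $13.11
Medical insurance premium: $86.00
Total deductions = $25.99 + $83.34 + $24.03 + $108.12 + $240.27 + $13.11 + $7.20 + $13.11 + $86.00 = $601.17
Net pay = $1,310.69 − $601.17 = $709.52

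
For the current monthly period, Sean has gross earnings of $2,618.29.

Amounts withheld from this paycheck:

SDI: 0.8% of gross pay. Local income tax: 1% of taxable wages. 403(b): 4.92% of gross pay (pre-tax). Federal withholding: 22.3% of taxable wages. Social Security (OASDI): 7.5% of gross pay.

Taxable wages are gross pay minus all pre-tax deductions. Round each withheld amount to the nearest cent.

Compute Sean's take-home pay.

403(b): $2,618.29 × 0.0492 = $128.82
Taxable wages = $2,618.29 − $128.82 = $2,489.47
Local income tax: $2,489.47 × 0.01 = $24.89
Federal withholding: $2,489.47 × 0.223 = $555.15
Social Security (OASDI): $2,618.29 × 0.075 = $196.37
SDI: $2,618.29 × 0.008 = $20.95
Total deductions = $128.82 + $24.89 + $555.15 + $196.37 + $20.95 = $926.18
Net pay = $2,618.29 − $926.18 = $1,692.11

$1,692.11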